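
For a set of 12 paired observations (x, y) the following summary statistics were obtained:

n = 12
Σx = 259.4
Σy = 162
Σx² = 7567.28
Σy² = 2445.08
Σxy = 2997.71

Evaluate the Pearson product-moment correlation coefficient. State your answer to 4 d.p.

r = (nΣxy − ΣxΣy) / √[(nΣx² − (Σx)²)(nΣy² − (Σy)²)]
Numerator: 12×2997.71 − 259.4×162 = -6050.28
Denominator: √[(90807.36 − 67288.36)(29340.96 − 26244)] = √[23519 × 3096.96] = 8534.4831
r = -6050.28 / 8534.4831 ≈ -0.7089

-0.7089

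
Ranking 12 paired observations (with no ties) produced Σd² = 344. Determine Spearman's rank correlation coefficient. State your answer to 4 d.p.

-0.2028

ρ = 1 − 6Σd² / [n(n²−1)] = 1 − 6×344 / (12×143)
  = 1 − 2064/1716 = 1 − 1.20280 ≈ -0.2028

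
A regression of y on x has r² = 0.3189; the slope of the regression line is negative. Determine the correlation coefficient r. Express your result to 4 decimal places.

-0.5647

|r| = √0.3189 = 0.5647
The association is negative, so r = −0.5647.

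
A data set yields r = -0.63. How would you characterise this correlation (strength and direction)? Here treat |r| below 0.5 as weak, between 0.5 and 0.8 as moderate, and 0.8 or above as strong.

r = -0.63 < 0 so the relationship is negative.
|r| = 0.63, which falls in the moderate range.

moderate negative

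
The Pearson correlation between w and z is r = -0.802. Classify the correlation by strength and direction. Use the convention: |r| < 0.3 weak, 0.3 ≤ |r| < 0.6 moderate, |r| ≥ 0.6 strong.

r = -0.802 < 0 so the relationship is negative.
|r| = 0.802, which falls in the strong range.

strong negative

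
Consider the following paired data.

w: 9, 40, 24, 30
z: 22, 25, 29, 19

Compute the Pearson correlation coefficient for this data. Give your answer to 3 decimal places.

0.107

n = 4, Σw = 103, Σz = 95, Σw² = 3157, Σz² = 2311, Σwz = 2464
nΣwz − ΣwΣz = 9856 − 9785 = 71
nΣw² − (Σw)² = 12628 − 10609 = 2019; nΣz² − (Σz)² = 9244 − 9025 = 219
r = 71 / √(2019 × 219) = 71 / 664.9519 ≈ 0.107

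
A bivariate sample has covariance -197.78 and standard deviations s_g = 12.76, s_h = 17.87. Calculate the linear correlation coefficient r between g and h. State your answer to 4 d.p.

-0.8674

r = Cov(g,h) / (s_g · s_h) = -197.78 / (12.76 × 17.87)
  = -197.78 / 228.0212 ≈ -0.8674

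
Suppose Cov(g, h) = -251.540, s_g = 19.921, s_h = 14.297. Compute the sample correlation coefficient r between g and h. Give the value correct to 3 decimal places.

r = Cov(g,h) / (s_g · s_h) = -251.540 / (19.921 × 14.297)
  = -251.540 / 284.8105 ≈ -0.883

-0.883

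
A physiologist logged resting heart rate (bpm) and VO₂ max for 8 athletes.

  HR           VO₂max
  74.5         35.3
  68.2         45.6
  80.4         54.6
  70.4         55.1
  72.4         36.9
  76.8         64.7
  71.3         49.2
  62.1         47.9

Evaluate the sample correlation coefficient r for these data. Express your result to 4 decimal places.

0.2577

n = 8, Σx = 576.1, Σy = 389.3, Σx² = 41701.91, Σy² = 19605.37, Σxy = 28131.72
nΣxy − ΣxΣy = 225053.76 − 224275.73 = 778.03
nΣx² − (Σx)² = 333615.28 − 331891.21 = 1724.07; nΣy² − (Σy)² = 156842.96 − 151554.49 = 5288.47
r = 778.03 / √(1724.07 × 5288.47) = 778.03 / 3019.5517 ≈ 0.2577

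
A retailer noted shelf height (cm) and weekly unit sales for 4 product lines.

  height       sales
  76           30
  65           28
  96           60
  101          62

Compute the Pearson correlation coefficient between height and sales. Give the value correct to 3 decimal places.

n = 4, Σx = 338, Σy = 180, Σx² = 29418, Σy² = 9128, Σxy = 16122
nΣxy − ΣxΣy = 64488 − 60840 = 3648
nΣx² − (Σx)² = 117672 − 114244 = 3428; nΣy² − (Σy)² = 36512 − 32400 = 4112
r = 3648 / √(3428 × 4112) = 3648 / 3754.4555 ≈ 0.972

0.972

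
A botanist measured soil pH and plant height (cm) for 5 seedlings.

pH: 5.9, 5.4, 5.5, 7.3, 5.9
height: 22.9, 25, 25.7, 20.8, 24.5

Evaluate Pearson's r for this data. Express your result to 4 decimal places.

-0.9301

n = 5, Σx = 30, Σy = 118.9, Σx² = 182.32, Σy² = 2842.79, Σxy = 707.85
nΣxy − ΣxΣy = 3539.25 − 3567 = -27.75
nΣx² − (Σx)² = 911.6 − 900 = 11.6; nΣy² − (Σy)² = 14213.95 − 14137.21 = 76.74
r = -27.75 / √(11.6 × 76.74) = -27.75 / 29.8360 ≈ -0.9301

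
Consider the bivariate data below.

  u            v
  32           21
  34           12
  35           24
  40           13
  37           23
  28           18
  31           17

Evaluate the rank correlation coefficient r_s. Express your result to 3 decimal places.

Rank u: 3, 4, 5, 7, 6, 1, 2
Rank v: 5, 1, 7, 2, 6, 4, 3
d = rank(u) − rank(v): -2, 3, -2, 5, 0, -3, -1; Σd² = 52
ρ = 1 − 6Σd² / [n(n²−1)] = 1 − 6×52 / (7×48) = 1 − 312/336 ≈ 0.071

0.071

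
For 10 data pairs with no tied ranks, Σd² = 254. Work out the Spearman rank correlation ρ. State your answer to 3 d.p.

-0.539

ρ = 1 − 6Σd² / [n(n²−1)] = 1 − 6×254 / (10×99)
  = 1 − 1524/990 = 1 − 1.5394 ≈ -0.539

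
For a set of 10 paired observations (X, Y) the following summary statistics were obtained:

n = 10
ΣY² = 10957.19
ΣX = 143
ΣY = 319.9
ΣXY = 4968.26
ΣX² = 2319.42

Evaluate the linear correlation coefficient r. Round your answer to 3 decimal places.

0.883

r = (nΣXY − ΣXΣY) / √[(nΣX² − (ΣX)²)(nΣY² − (ΣY)²)]
Numerator: 10×4968.26 − 143×319.9 = 3936.9
Denominator: √[(23194.2 − 20449)(109571.9 − 102336.01)] = √[2745.2 × 7235.89] = 4456.9009
r = 3936.9 / 4456.9009 ≈ 0.883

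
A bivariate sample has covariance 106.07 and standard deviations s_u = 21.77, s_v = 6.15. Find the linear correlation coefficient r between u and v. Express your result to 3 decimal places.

r = Cov(u,v) / (s_u · s_v) = 106.07 / (21.77 × 6.15)
  = 106.07 / 133.8855 ≈ 0.792

0.792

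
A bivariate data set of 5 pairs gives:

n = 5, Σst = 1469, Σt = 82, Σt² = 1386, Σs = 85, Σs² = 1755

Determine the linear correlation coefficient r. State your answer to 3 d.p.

0.664

r = (nΣst − ΣsΣt) / √[(nΣs² − (Σs)²)(nΣt² − (Σt)²)]
Numerator: 5×1469 − 85×82 = 375
Denominator: √[(8775 − 7225)(6930 − 6724)] = √[1550 × 206] = 565.0664
r = 375 / 565.0664 ≈ 0.664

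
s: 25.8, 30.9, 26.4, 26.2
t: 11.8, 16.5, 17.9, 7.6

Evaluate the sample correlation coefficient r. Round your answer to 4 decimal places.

n = 4, Σs = 109.3, Σt = 53.8, Σs² = 3003.85, Σt² = 789.66, Σst = 1485.97
nΣst − ΣsΣt = 5943.88 − 5880.34 = 63.54
nΣs² − (Σs)² = 12015.4 − 11946.49 = 68.91; nΣt² − (Σt)² = 3158.64 − 2894.44 = 264.2
r = 63.54 / √(68.91 × 264.2) = 63.54 / 134.9297 ≈ 0.4709

0.4709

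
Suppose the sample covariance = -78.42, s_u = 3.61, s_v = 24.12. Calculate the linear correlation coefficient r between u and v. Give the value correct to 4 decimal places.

-0.9006

r = Cov(u,v) / (s_u · s_v) = -78.42 / (3.61 × 24.12)
  = -78.42 / 87.0732 ≈ -0.9006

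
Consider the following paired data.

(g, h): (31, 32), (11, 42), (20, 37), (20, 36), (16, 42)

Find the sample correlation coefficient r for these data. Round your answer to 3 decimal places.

n = 5, Σg = 98, Σh = 189, Σg² = 2138, Σh² = 7217, Σgh = 3586
nΣgh − ΣgΣh = 17930 − 18522 = -592
nΣg² − (Σg)² = 10690 − 9604 = 1086; nΣh² − (Σh)² = 36085 − 35721 = 364
r = -592 / √(1086 × 364) = -592 / 628.7321 ≈ -0.942

-0.942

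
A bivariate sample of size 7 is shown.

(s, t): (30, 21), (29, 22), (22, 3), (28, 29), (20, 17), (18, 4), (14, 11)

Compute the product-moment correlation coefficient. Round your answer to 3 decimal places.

n = 7, Σs = 161, Σt = 107, Σs² = 3929, Σt² = 2201, Σst = 2712
nΣst − ΣsΣt = 18984 − 17227 = 1757
nΣs² − (Σs)² = 27503 − 25921 = 1582; nΣt² − (Σt)² = 15407 − 11449 = 3958
r = 1757 / √(1582 × 3958) = 1757 / 2502.3101 ≈ 0.702

0.702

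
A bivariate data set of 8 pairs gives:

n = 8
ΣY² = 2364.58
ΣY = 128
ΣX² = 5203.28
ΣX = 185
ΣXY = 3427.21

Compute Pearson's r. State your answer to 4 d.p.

r = (nΣXY − ΣXΣY) / √[(nΣX² − (ΣX)²)(nΣY² − (ΣY)²)]
Numerator: 8×3427.21 − 185×128 = 3737.68
Denominator: √[(41626.24 − 34225)(18916.64 − 16384)] = √[7401.24 × 2532.64] = 4329.5123
r = 3737.68 / 4329.5123 ≈ 0.8633

0.8633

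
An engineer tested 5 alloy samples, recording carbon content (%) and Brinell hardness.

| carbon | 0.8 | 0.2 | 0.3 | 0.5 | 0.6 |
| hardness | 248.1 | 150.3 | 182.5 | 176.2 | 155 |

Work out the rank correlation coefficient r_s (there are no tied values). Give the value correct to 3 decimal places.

Rank carbon: 5, 1, 2, 3, 4
Rank hardness: 5, 1, 4, 3, 2
d = rank(carbon) − rank(hardness): 0, 0, -2, 0, 2; Σd² = 8
ρ = 1 − 6Σd² / [n(n²−1)] = 1 − 6×8 / (5×24) = 1 − 48/120 ≈ 0.600

0.600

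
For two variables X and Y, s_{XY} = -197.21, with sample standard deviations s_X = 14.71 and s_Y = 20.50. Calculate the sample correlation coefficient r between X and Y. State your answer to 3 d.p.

r = Cov(X,Y) / (s_X · s_Y) = -197.21 / (14.71 × 20.50)
  = -197.21 / 301.5550 ≈ -0.654

-0.654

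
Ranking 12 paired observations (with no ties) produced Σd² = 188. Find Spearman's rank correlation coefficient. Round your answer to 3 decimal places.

0.343

ρ = 1 − 6Σd² / [n(n²−1)] = 1 − 6×188 / (12×143)
  = 1 − 1128/1716 = 1 − 0.6573 ≈ 0.343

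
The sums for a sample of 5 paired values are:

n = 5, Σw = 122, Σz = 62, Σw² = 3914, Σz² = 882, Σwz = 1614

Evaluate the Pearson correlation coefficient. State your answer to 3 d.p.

r = (nΣwz − ΣwΣz) / √[(nΣw² − (Σw)²)(nΣz² − (Σz)²)]
Numerator: 5×1614 − 122×62 = 506
Denominator: √[(19570 − 14884)(4410 − 3844)] = √[4686 × 566] = 1628.5810
r = 506 / 1628.5810 ≈ 0.311

0.311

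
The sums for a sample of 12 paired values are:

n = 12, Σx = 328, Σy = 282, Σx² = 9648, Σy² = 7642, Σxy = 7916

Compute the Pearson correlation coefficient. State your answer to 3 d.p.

0.250

r = (nΣxy − ΣxΣy) / √[(nΣx² − (Σx)²)(nΣy² − (Σy)²)]
Numerator: 12×7916 − 328×282 = 2496
Denominator: √[(115776 − 107584)(91704 − 79524)] = √[8192 × 12180] = 9988.9219
r = 2496 / 9988.9219 ≈ 0.250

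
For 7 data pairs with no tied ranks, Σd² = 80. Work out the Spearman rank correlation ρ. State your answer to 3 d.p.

-0.429

ρ = 1 − 6Σd² / [n(n²−1)] = 1 − 6×80 / (7×48)
  = 1 − 480/336 = 1 − 1.4286 ≈ -0.429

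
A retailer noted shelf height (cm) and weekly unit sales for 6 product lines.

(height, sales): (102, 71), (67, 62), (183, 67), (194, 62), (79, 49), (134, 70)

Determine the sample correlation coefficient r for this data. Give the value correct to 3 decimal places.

n = 6, Σx = 759, Σy = 381, Σx² = 110215, Σy² = 24519, Σxy = 48936
nΣxy − ΣxΣy = 293616 − 289179 = 4437
nΣx² − (Σx)² = 661290 − 576081 = 85209; nΣy² − (Σy)² = 147114 − 145161 = 1953
r = 4437 / √(85209 × 1953) = 4437 / 12900.1231 ≈ 0.344

0.344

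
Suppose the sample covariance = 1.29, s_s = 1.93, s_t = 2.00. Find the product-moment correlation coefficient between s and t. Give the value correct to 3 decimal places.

0.334

r = Cov(s,t) / (s_s · s_t) = 1.29 / (1.93 × 2.00)
  = 1.29 / 3.8600 ≈ 0.334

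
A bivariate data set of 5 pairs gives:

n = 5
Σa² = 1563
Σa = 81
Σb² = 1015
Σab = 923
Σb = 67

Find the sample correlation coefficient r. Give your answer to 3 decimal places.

-0.947

r = (nΣab − ΣaΣb) / √[(nΣa² − (Σa)²)(nΣb² − (Σb)²)]
Numerator: 5×923 − 81×67 = -812
Denominator: √[(7815 − 6561)(5075 − 4489)] = √[1254 × 586] = 857.2304
r = -812 / 857.2304 ≈ -0.947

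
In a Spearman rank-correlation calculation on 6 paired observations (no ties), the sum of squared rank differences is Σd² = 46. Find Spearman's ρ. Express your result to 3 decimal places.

ρ = 1 − 6Σd² / [n(n²−1)] = 1 − 6×46 / (6×35)
  = 1 − 276/210 = 1 − 1.3143 ≈ -0.314

-0.314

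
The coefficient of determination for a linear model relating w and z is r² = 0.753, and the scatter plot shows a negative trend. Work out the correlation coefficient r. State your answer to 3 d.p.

|r| = √0.753 = 0.868
The association is negative, so r = −0.868.

-0.868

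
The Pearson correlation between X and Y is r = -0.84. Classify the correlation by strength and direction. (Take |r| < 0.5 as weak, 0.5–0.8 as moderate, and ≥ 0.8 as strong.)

strong negative

r = -0.84 < 0 so the relationship is negative.
|r| = 0.84, which falls in the strong range.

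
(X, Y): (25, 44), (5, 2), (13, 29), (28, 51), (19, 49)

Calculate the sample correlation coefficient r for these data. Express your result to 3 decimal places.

0.922

n = 5, ΣX = 90, ΣY = 175, ΣX² = 1964, ΣY² = 7783, ΣXY = 3846
nΣXY − ΣXΣY = 19230 − 15750 = 3480
nΣX² − (ΣX)² = 9820 − 8100 = 1720; nΣY² − (ΣY)² = 38915 − 30625 = 8290
r = 3480 / √(1720 × 8290) = 3480 / 3776.0826 ≈ 0.922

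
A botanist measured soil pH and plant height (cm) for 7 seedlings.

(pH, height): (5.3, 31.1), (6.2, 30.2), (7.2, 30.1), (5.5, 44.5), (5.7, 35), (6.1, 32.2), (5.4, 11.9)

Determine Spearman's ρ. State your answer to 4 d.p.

-0.1429

Rank pH: 1, 6, 7, 3, 4, 5, 2
Rank height: 4, 3, 2, 7, 6, 5, 1
d = rank(pH) − rank(height): -3, 3, 5, -4, -2, 0, 1; Σd² = 64
ρ = 1 − 6Σd² / [n(n²−1)] = 1 − 6×64 / (7×48) = 1 − 384/336 ≈ -0.1429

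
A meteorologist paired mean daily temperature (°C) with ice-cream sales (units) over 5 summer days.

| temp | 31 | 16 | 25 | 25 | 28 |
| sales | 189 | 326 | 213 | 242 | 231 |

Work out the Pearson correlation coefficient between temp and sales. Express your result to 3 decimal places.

-0.948

n = 5, Σx = 125, Σy = 1201, Σx² = 3251, Σy² = 299291, Σxy = 28918
nΣxy − ΣxΣy = 144590 − 150125 = -5535
nΣx² − (Σx)² = 16255 − 15625 = 630; nΣy² − (Σy)² = 1496455 − 1442401 = 54054
r = -5535 / √(630 × 54054) = -5535 / 5835.5822 ≈ -0.948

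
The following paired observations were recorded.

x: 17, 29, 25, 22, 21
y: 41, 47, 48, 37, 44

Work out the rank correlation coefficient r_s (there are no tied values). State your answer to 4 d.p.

Rank x: 1, 5, 4, 3, 2
Rank y: 2, 4, 5, 1, 3
d = rank(x) − rank(y): -1, 1, -1, 2, -1; Σd² = 8
ρ = 1 − 6Σd² / [n(n²−1)] = 1 − 6×8 / (5×24) = 1 − 48/120 ≈ 0.6000

0.6000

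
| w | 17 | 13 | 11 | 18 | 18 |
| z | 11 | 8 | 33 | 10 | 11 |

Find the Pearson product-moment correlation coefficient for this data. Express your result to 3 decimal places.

n = 5, Σw = 77, Σz = 73, Σw² = 1227, Σz² = 1495, Σwz = 1032
nΣwz − ΣwΣz = 5160 − 5621 = -461
nΣw² − (Σw)² = 6135 − 5929 = 206; nΣz² − (Σz)² = 7475 − 5329 = 2146
r = -461 / √(206 × 2146) = -461 / 664.8880 ≈ -0.693

-0.693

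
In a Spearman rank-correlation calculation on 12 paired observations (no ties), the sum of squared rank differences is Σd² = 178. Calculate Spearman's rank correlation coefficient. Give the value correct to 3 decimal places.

ρ = 1 − 6Σd² / [n(n²−1)] = 1 − 6×178 / (12×143)
  = 1 − 1068/1716 = 1 − 0.6224 ≈ 0.378

0.378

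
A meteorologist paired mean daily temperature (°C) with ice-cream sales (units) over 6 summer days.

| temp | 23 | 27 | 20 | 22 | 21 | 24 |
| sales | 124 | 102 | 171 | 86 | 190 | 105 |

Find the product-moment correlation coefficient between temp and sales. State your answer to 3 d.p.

n = 6, Σx = 137, Σy = 778, Σx² = 3159, Σy² = 109542, Σxy = 17428
nΣxy − ΣxΣy = 104568 − 106586 = -2018
nΣx² − (Σx)² = 18954 − 18769 = 185; nΣy² − (Σy)² = 657252 − 605284 = 51968
r = -2018 / √(185 × 51968) = -2018 / 3100.6580 ≈ -0.651

-0.651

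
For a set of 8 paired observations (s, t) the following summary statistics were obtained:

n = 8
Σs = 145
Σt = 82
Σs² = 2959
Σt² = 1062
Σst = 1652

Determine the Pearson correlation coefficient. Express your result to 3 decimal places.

r = (nΣst − ΣsΣt) / √[(nΣs² − (Σs)²)(nΣt² − (Σt)²)]
Numerator: 8×1652 − 145×82 = 1326
Denominator: √[(23672 − 21025)(8496 − 6724)] = √[2647 × 1772] = 2165.7525
r = 1326 / 2165.7525 ≈ 0.612

0.612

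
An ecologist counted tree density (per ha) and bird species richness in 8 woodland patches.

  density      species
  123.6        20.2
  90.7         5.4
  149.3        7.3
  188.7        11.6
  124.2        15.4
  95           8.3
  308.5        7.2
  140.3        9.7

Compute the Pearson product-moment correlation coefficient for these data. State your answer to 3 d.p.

n = 8, Σx = 1220.3, Σy = 85.1, Σx² = 220708.61, Σy² = 1077.03, Σxy = 12548.6
nΣxy − ΣxΣy = 100388.8 − 103847.53 = -3458.73
nΣx² − (Σx)² = 1765668.88 − 1489132.09 = 276536.79; nΣy² − (Σy)² = 8616.24 − 7242.01 = 1374.23
r = -3458.73 / √(276536.79 × 1374.23) = -3458.73 / 19494.2338 ≈ -0.177

-0.177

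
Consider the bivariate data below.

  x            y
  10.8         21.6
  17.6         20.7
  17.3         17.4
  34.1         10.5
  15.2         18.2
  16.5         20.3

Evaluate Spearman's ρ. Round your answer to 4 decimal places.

Rank x: 1, 5, 4, 6, 2, 3
Rank y: 6, 5, 2, 1, 3, 4
d = rank(x) − rank(y): -5, 0, 2, 5, -1, -1; Σd² = 56
ρ = 1 − 6Σd² / [n(n²−1)] = 1 − 6×56 / (6×35) = 1 − 336/210 ≈ -0.6000

-0.6000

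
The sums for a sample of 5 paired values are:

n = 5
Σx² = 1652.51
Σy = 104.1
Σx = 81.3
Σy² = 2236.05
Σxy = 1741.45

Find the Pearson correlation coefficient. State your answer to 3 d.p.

0.324

r = (nΣxy − ΣxΣy) / √[(nΣx² − (Σx)²)(nΣy² − (Σy)²)]
Numerator: 5×1741.45 − 81.3×104.1 = 243.92
Denominator: √[(8262.55 − 6609.69)(11180.25 − 10836.81)] = √[1652.86 × 343.44] = 753.4310
r = 243.92 / 753.4310 ≈ 0.324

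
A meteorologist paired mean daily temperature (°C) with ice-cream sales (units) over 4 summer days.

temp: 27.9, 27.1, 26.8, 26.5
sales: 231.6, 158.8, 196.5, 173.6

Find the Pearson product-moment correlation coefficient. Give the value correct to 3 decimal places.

0.719

n = 4, Σx = 108.3, Σy = 760.5, Σx² = 2933.31, Σy² = 147605.21, Σxy = 20631.72
nΣxy − ΣxΣy = 82526.88 − 82362.15 = 164.73
nΣx² − (Σx)² = 11733.24 − 11728.89 = 4.35; nΣy² − (Σy)² = 590420.84 − 578360.25 = 12060.59
r = 164.73 / √(4.35 × 12060.59) = 164.73 / 229.0493 ≈ 0.719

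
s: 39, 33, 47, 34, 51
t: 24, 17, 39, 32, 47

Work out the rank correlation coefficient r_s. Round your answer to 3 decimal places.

Rank s: 3, 1, 4, 2, 5
Rank t: 2, 1, 4, 3, 5
d = rank(s) − rank(t): 1, 0, 0, -1, 0; Σd² = 2
ρ = 1 − 6Σd² / [n(n²−1)] = 1 − 6×2 / (5×24) = 1 − 12/120 ≈ 0.900

0.900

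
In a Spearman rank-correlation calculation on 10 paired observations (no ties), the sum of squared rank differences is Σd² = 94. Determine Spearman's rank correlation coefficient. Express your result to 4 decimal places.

ρ = 1 − 6Σd² / [n(n²−1)] = 1 − 6×94 / (10×99)
  = 1 − 564/990 = 1 − 0.56970 ≈ 0.4303

0.4303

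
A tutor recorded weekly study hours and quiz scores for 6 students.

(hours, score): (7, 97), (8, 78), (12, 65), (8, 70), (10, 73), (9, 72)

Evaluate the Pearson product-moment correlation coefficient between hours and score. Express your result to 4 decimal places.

n = 6, Σx = 54, Σy = 455, Σx² = 502, Σy² = 35131, Σxy = 4021
nΣxy − ΣxΣy = 24126 − 24570 = -444
nΣx² − (Σx)² = 3012 − 2916 = 96; nΣy² − (Σy)² = 210786 − 207025 = 3761
r = -444 / √(96 × 3761) = -444 / 600.8794 ≈ -0.7389

-0.7389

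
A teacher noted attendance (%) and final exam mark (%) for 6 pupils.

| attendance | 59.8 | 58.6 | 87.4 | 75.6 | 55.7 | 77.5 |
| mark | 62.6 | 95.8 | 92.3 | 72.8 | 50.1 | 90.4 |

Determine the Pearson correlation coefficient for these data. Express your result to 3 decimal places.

n = 6, Σx = 414.6, Σy = 464, Σx² = 29472.86, Σy² = 37597.7, Σxy = 32724.63
nΣxy − ΣxΣy = 196347.78 − 192374.4 = 3973.38
nΣx² − (Σx)² = 176837.16 − 171893.16 = 4944; nΣy² − (Σy)² = 225586.2 − 215296 = 10290.2
r = 3973.38 / √(4944 × 10290.2) = 3973.38 / 7132.6537 ≈ 0.557

0.557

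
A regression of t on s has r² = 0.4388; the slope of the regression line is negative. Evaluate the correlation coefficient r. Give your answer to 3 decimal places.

-0.662

|r| = √0.4388 = 0.662
The association is negative, so r = −0.662.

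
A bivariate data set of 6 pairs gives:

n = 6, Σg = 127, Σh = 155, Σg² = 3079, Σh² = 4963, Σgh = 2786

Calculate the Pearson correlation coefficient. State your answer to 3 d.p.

r = (nΣgh − ΣgΣh) / √[(nΣg² − (Σg)²)(nΣh² − (Σh)²)]
Numerator: 6×2786 − 127×155 = -2969
Denominator: √[(18474 − 16129)(29778 − 24025)] = √[2345 × 5753] = 3672.9804
r = -2969 / 3672.9804 ≈ -0.808

-0.808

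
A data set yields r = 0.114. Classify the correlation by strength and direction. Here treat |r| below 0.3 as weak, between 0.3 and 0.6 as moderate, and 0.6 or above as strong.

weak positive

r = 0.114 > 0 so the relationship is positive.
|r| = 0.114, which falls in the weak range.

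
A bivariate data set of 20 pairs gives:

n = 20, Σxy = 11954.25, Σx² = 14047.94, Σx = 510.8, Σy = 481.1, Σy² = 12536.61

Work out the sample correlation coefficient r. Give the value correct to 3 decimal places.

r = (nΣxy − ΣxΣy) / √[(nΣx² − (Σx)²)(nΣy² − (Σy)²)]
Numerator: 20×11954.25 − 510.8×481.1 = -6660.88
Denominator: √[(280958.8 − 260916.64)(250732.2 − 231457.21)] = √[20042.16 × 19274.99] = 19654.8323
r = -6660.88 / 19654.8323 ≈ -0.339

-0.339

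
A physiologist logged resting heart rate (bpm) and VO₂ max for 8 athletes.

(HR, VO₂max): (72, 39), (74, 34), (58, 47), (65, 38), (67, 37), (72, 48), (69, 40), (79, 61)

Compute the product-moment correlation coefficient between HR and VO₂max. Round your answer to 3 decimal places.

0.325

n = 8, Σx = 556, Σy = 344, Σx² = 38924, Σy² = 15324, Σxy = 24034
nΣxy − ΣxΣy = 192272 − 191264 = 1008
nΣx² − (Σx)² = 311392 − 309136 = 2256; nΣy² − (Σy)² = 122592 − 118336 = 4256
r = 1008 / √(2256 × 4256) = 1008 / 3098.6345 ≈ 0.325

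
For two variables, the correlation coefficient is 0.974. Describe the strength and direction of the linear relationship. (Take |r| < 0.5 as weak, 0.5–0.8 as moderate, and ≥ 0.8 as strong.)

r = 0.974 > 0 so the relationship is positive.
|r| = 0.974, which falls in the strong range.

strong positive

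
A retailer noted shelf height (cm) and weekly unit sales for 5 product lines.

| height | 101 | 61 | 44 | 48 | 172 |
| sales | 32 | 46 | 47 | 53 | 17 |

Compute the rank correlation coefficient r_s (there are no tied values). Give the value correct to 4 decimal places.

-0.9000

Rank height: 4, 3, 1, 2, 5
Rank sales: 2, 3, 4, 5, 1
d = rank(height) − rank(sales): 2, 0, -3, -3, 4; Σd² = 38
ρ = 1 − 6Σd² / [n(n²−1)] = 1 − 6×38 / (5×24) = 1 − 228/120 ≈ -0.9000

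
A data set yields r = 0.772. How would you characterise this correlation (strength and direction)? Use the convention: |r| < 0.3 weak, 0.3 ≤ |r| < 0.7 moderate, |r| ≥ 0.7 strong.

r = 0.772 > 0 so the relationship is positive.
|r| = 0.772, which falls in the strong range.

strong positive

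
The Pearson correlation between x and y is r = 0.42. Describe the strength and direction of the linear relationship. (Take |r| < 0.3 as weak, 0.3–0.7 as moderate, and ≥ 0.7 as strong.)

moderate positive

r = 0.42 > 0 so the relationship is positive.
|r| = 0.42, which falls in the moderate range.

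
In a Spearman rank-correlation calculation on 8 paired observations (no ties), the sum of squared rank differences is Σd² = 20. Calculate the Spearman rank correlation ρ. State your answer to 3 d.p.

0.762

ρ = 1 − 6Σd² / [n(n²−1)] = 1 − 6×20 / (8×63)
  = 1 − 120/504 = 1 − 0.2381 ≈ 0.762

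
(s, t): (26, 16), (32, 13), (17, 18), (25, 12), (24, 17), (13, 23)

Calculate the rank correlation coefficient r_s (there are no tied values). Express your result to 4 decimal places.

Rank s: 5, 6, 2, 4, 3, 1
Rank t: 3, 2, 5, 1, 4, 6
d = rank(s) − rank(t): 2, 4, -3, 3, -1, -5; Σd² = 64
ρ = 1 − 6Σd² / [n(n²−1)] = 1 − 6×64 / (6×35) = 1 − 384/210 ≈ -0.8286

-0.8286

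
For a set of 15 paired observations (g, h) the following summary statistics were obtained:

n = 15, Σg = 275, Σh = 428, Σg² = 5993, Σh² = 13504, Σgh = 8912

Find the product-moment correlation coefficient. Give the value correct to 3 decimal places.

r = (nΣgh − ΣgΣh) / √[(nΣg² − (Σg)²)(nΣh² − (Σh)²)]
Numerator: 15×8912 − 275×428 = 15980
Denominator: √[(89895 − 75625)(202560 − 183184)] = √[14270 × 19376] = 16628.1544
r = 15980 / 16628.1544 ≈ 0.961

0.961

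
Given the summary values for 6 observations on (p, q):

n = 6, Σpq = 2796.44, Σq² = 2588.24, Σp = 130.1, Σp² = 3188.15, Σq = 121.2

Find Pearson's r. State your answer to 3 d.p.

0.743

r = (nΣpq − ΣpΣq) / √[(nΣp² − (Σp)²)(nΣq² − (Σq)²)]
Numerator: 6×2796.44 − 130.1×121.2 = 1010.52
Denominator: √[(19128.9 − 16926.01)(15529.44 − 14689.44)] = √[2202.89 × 840] = 1360.3042
r = 1010.52 / 1360.3042 ≈ 0.743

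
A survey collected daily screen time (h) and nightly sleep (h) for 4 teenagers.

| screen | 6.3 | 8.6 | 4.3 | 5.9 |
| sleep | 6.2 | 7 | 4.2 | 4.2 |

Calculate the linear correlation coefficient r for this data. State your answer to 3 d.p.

0.866

n = 4, Σx = 25.1, Σy = 21.6, Σx² = 166.95, Σy² = 122.72, Σxy = 142.1
nΣxy − ΣxΣy = 568.4 − 542.16 = 26.24
nΣx² − (Σx)² = 667.8 − 630.01 = 37.79; nΣy² − (Σy)² = 490.88 − 466.56 = 24.32
r = 26.24 / √(37.79 × 24.32) = 26.24 / 30.3159 ≈ 0.866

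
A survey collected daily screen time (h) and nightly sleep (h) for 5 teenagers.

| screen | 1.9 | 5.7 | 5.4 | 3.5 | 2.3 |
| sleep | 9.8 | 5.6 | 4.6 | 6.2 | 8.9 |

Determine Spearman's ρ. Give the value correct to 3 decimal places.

Rank screen: 1, 5, 4, 3, 2
Rank sleep: 5, 2, 1, 3, 4
d = rank(screen) − rank(sleep): -4, 3, 3, 0, -2; Σd² = 38
ρ = 1 − 6Σd² / [n(n²−1)] = 1 − 6×38 / (5×24) = 1 − 228/120 ≈ -0.900

-0.900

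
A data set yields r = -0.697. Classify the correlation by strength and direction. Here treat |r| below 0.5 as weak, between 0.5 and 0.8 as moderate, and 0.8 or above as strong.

r = -0.697 < 0 so the relationship is negative.
|r| = 0.697, which falls in the moderate range.

moderate negative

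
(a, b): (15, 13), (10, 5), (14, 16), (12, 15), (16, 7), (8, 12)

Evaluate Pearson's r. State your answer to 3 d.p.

0.103

n = 6, Σa = 75, Σb = 68, Σa² = 985, Σb² = 868, Σab = 857
nΣab − ΣaΣb = 5142 − 5100 = 42
nΣa² − (Σa)² = 5910 − 5625 = 285; nΣb² − (Σb)² = 5208 − 4624 = 584
r = 42 / √(285 × 584) = 42 / 407.9706 ≈ 0.103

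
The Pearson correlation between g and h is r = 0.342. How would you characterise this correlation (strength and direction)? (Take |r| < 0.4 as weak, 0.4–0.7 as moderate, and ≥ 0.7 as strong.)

weak positive

r = 0.342 > 0 so the relationship is positive.
|r| = 0.342, which falls in the weak range.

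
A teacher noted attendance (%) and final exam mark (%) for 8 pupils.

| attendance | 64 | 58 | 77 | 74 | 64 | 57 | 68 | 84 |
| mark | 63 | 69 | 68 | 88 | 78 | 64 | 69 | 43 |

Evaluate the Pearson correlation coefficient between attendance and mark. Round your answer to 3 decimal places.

n = 8, Σx = 546, Σy = 542, Σx² = 37890, Σy² = 37888, Σxy = 36726
nΣxy − ΣxΣy = 293808 − 295932 = -2124
nΣx² − (Σx)² = 303120 − 298116 = 5004; nΣy² − (Σy)² = 303104 − 293764 = 9340
r = -2124 / √(5004 × 9340) = -2124 / 6836.4728 ≈ -0.311

-0.311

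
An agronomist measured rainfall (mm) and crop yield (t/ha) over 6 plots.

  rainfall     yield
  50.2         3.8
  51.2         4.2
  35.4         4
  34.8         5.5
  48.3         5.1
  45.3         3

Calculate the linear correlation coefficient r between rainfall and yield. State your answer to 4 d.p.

n = 6, Σx = 265.2, Σy = 25.6, Σx² = 11990.66, Σy² = 113.34, Σxy = 1121.03
nΣxy − ΣxΣy = 6726.18 − 6789.12 = -62.94
nΣx² − (Σx)² = 71943.96 − 70331.04 = 1612.92; nΣy² − (Σy)² = 680.04 − 655.36 = 24.68
r = -62.94 / √(1612.92 × 24.68) = -62.94 / 199.5166 ≈ -0.3155

-0.3155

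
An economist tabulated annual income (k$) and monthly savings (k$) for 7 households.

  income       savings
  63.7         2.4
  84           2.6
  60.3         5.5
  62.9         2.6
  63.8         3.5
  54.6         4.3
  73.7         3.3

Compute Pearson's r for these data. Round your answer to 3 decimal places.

n = 7, Σx = 463, Σy = 24.2, Σx² = 31189.48, Σy² = 91.16, Σxy = 1567.76
nΣxy − ΣxΣy = 10974.32 − 11204.6 = -230.28
nΣx² − (Σx)² = 218326.36 − 214369 = 3957.36; nΣy² − (Σy)² = 638.12 − 585.64 = 52.48
r = -230.28 / √(3957.36 × 52.48) = -230.28 / 455.7217 ≈ -0.505

-0.505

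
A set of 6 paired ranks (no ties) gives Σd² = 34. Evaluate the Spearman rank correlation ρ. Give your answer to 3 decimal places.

0.029

ρ = 1 − 6Σd² / [n(n²−1)] = 1 − 6×34 / (6×35)
  = 1 − 204/210 = 1 − 0.9714 ≈ 0.029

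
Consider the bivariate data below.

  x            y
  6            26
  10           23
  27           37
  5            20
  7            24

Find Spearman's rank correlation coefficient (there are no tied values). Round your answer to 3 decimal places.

0.600

Rank x: 2, 4, 5, 1, 3
Rank y: 4, 2, 5, 1, 3
d = rank(x) − rank(y): -2, 2, 0, 0, 0; Σd² = 8
ρ = 1 − 6Σd² / [n(n²−1)] = 1 − 6×8 / (5×24) = 1 − 48/120 ≈ 0.600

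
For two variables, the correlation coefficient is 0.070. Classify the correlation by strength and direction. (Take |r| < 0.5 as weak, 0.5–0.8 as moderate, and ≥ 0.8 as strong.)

r = 0.070 > 0 so the relationship is positive.
|r| = 0.070, which falls in the weak range.

weak positive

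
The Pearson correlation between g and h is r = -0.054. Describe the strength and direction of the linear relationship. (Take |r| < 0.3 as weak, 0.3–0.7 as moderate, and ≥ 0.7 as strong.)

r = -0.054 < 0 so the relationship is negative.
|r| = 0.054, which falls in the weak range.

weak negative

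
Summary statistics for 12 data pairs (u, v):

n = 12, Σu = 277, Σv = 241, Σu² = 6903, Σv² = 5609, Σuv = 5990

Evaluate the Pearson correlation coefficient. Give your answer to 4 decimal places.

r = (nΣuv − ΣuΣv) / √[(nΣu² − (Σu)²)(nΣv² − (Σv)²)]
Numerator: 12×5990 − 277×241 = 5123
Denominator: √[(82836 − 76729)(67308 − 58081)] = √[6107 × 9227] = 7506.6163
r = 5123 / 7506.6163 ≈ 0.6825

0.6825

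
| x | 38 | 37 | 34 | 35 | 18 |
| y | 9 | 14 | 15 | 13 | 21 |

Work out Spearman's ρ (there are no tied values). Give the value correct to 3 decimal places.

-0.900

Rank x: 5, 4, 2, 3, 1
Rank y: 1, 3, 4, 2, 5
d = rank(x) − rank(y): 4, 1, -2, 1, -4; Σd² = 38
ρ = 1 − 6Σd² / [n(n²−1)] = 1 − 6×38 / (5×24) = 1 − 228/120 ≈ -0.900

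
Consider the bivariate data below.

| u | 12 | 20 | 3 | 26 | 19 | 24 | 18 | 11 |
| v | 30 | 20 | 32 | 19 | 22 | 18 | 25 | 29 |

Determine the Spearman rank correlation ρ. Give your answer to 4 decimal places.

-0.9524

Rank u: 3, 6, 1, 8, 5, 7, 4, 2
Rank v: 7, 3, 8, 2, 4, 1, 5, 6
d = rank(u) − rank(v): -4, 3, -7, 6, 1, 6, -1, -4; Σd² = 164
ρ = 1 − 6Σd² / [n(n²−1)] = 1 − 6×164 / (8×63) = 1 − 984/504 ≈ -0.9524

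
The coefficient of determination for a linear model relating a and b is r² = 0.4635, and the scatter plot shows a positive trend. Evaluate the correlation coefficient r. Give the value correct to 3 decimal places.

0.681

|r| = √0.4635 = 0.681
The association is positive, so r = 0.681.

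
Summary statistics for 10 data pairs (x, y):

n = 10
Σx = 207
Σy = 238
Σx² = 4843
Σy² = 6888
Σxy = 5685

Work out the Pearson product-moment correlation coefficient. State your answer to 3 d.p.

0.918

r = (nΣxy − ΣxΣy) / √[(nΣx² − (Σx)²)(nΣy² − (Σy)²)]
Numerator: 10×5685 − 207×238 = 7584
Denominator: √[(48430 − 42849)(68880 − 56644)] = √[5581 × 12236] = 8263.7229
r = 7584 / 8263.7229 ≈ 0.918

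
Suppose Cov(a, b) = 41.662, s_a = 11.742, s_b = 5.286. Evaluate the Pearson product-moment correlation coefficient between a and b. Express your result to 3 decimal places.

0.671

r = Cov(a,b) / (s_a · s_b) = 41.662 / (11.742 × 5.286)
  = 41.662 / 62.0682 ≈ 0.671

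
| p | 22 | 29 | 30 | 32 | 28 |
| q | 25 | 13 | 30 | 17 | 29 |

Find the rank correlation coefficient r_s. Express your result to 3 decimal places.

Rank p: 1, 3, 4, 5, 2
Rank q: 3, 1, 5, 2, 4
d = rank(p) − rank(q): -2, 2, -1, 3, -2; Σd² = 22
ρ = 1 − 6Σd² / [n(n²−1)] = 1 − 6×22 / (5×24) = 1 − 132/120 ≈ -0.100

-0.100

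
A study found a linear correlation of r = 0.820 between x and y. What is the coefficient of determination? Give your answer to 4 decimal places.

r² = (0.820)² = 0.6724

0.6724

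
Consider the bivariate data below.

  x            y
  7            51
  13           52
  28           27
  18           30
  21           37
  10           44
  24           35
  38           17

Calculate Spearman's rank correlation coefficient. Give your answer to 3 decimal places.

-0.857

Rank x: 1, 3, 7, 4, 5, 2, 6, 8
Rank y: 7, 8, 2, 3, 5, 6, 4, 1
d = rank(x) − rank(y): -6, -5, 5, 1, 0, -4, 2, 7; Σd² = 156
ρ = 1 − 6Σd² / [n(n²−1)] = 1 − 6×156 / (8×63) = 1 − 936/504 ≈ -0.857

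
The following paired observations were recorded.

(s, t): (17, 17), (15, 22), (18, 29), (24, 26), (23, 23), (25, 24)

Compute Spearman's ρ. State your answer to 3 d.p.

0.543

Rank s: 2, 1, 3, 5, 4, 6
Rank t: 1, 2, 6, 5, 3, 4
d = rank(s) − rank(t): 1, -1, -3, 0, 1, 2; Σd² = 16
ρ = 1 − 6Σd² / [n(n²−1)] = 1 − 6×16 / (6×35) = 1 − 96/210 ≈ 0.543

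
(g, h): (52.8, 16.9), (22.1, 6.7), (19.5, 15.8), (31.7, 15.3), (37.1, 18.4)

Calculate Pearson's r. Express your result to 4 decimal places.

n = 5, Σg = 163.2, Σh = 73.1, Σg² = 6037.8, Σh² = 1152.79, Σgh = 2516.14
nΣgh − ΣgΣh = 12580.7 − 11929.92 = 650.78
nΣg² − (Σg)² = 30189 − 26634.24 = 3554.76; nΣh² − (Σh)² = 5763.95 − 5343.61 = 420.34
r = 650.78 / √(3554.76 × 420.34) = 650.78 / 1222.3779 ≈ 0.5324

0.5324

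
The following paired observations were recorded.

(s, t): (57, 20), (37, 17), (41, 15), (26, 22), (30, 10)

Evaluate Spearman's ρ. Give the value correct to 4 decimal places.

Rank s: 5, 3, 4, 1, 2
Rank t: 4, 3, 2, 5, 1
d = rank(s) − rank(t): 1, 0, 2, -4, 1; Σd² = 22
ρ = 1 − 6Σd² / [n(n²−1)] = 1 − 6×22 / (5×24) = 1 − 132/120 ≈ -0.1000

-0.1000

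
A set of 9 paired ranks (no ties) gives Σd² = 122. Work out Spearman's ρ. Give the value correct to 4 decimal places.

-0.0167

ρ = 1 − 6Σd² / [n(n²−1)] = 1 − 6×122 / (9×80)
  = 1 − 732/720 = 1 − 1.01667 ≈ -0.0167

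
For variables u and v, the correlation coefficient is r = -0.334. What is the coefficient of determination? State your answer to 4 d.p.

r² = (-0.334)² = 0.1116

0.1116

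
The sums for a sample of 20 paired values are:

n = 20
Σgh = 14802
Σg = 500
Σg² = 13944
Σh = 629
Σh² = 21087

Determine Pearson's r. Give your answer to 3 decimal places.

-0.672

r = (nΣgh − ΣgΣh) / √[(nΣg² − (Σg)²)(nΣh² − (Σh)²)]
Numerator: 20×14802 − 500×629 = -18460
Denominator: √[(278880 − 250000)(421740 − 395641)] = √[28880 × 26099] = 27454.3097
r = -18460 / 27454.3097 ≈ -0.672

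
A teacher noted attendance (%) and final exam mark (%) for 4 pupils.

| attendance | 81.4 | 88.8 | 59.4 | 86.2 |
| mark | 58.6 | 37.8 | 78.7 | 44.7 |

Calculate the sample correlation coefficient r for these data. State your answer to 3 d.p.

-0.964

n = 4, Σx = 315.8, Σy = 219.8, Σx² = 25470.2, Σy² = 13054.58, Σxy = 16654.6
nΣxy − ΣxΣy = 66618.4 − 69412.84 = -2794.44
nΣx² − (Σx)² = 101880.8 − 99729.64 = 2151.16; nΣy² − (Σy)² = 52218.32 − 48312.04 = 3906.28
r = -2794.44 / √(2151.16 × 3906.28) = -2794.44 / 2898.7986 ≈ -0.964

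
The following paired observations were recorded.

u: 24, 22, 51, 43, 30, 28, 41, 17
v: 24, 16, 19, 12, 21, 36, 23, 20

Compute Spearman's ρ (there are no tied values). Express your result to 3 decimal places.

Rank u: 3, 2, 8, 7, 5, 4, 6, 1
Rank v: 7, 2, 3, 1, 5, 8, 6, 4
d = rank(u) − rank(v): -4, 0, 5, 6, 0, -4, 0, -3; Σd² = 102
ρ = 1 − 6Σd² / [n(n²−1)] = 1 − 6×102 / (8×63) = 1 − 612/504 ≈ -0.214

-0.214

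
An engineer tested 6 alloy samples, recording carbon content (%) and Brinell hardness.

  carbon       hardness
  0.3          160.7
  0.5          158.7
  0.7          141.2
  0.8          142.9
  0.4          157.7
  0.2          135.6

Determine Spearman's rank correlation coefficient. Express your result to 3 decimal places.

Rank carbon: 2, 4, 5, 6, 3, 1
Rank hardness: 6, 5, 2, 3, 4, 1
d = rank(carbon) − rank(hardness): -4, -1, 3, 3, -1, 0; Σd² = 36
ρ = 1 − 6Σd² / [n(n²−1)] = 1 − 6×36 / (6×35) = 1 − 216/210 ≈ -0.029

-0.029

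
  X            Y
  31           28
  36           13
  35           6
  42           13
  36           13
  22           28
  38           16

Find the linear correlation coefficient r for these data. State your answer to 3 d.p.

n = 7, ΣX = 240, ΣY = 117, ΣX² = 8470, ΣY² = 2367, ΣXY = 3784
nΣXY − ΣXΣY = 26488 − 28080 = -1592
nΣX² − (ΣX)² = 59290 − 57600 = 1690; nΣY² − (ΣY)² = 16569 − 13689 = 2880
r = -1592 / √(1690 × 2880) = -1592 / 2206.1732 ≈ -0.722

-0.722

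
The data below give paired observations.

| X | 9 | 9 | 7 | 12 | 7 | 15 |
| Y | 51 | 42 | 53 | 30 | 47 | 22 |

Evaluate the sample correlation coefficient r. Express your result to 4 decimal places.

n = 6, ΣX = 59, ΣY = 245, ΣX² = 629, ΣY² = 10767, ΣXY = 2227
nΣXY − ΣXΣY = 13362 − 14455 = -1093
nΣX² − (ΣX)² = 3774 − 3481 = 293; nΣY² − (ΣY)² = 64602 − 60025 = 4577
r = -1093 / √(293 × 4577) = -1093 / 1158.0419 ≈ -0.9438

-0.9438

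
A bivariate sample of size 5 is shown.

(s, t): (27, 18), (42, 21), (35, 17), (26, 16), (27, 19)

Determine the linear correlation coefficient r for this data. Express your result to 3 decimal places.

n = 5, Σs = 157, Σt = 91, Σs² = 5123, Σt² = 1671, Σst = 2892
nΣst − ΣsΣt = 14460 − 14287 = 173
nΣs² − (Σs)² = 25615 − 24649 = 966; nΣt² − (Σt)² = 8355 − 8281 = 74
r = 173 / √(966 × 74) = 173 / 267.3649 ≈ 0.647

0.647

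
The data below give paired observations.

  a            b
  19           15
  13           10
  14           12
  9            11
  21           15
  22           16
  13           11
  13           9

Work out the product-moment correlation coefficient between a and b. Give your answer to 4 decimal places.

n = 8, Σa = 124, Σb = 99, Σa² = 2070, Σb² = 1273, Σab = 1609
nΣab − ΣaΣb = 12872 − 12276 = 596
nΣa² − (Σa)² = 16560 − 15376 = 1184; nΣb² − (Σb)² = 10184 − 9801 = 383
r = 596 / √(1184 × 383) = 596 / 673.4033 ≈ 0.8851

0.8851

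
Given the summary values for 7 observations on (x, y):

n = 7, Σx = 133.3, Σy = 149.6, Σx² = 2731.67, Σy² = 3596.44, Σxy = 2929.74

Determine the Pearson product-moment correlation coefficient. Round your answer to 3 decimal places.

0.291

r = (nΣxy − ΣxΣy) / √[(nΣx² − (Σx)²)(nΣy² − (Σy)²)]
Numerator: 7×2929.74 − 133.3×149.6 = 566.5
Denominator: √[(19121.69 − 17768.89)(25175.08 − 22380.16)] = √[1352.8 × 2794.92] = 1944.4711
r = 566.5 / 1944.4711 ≈ 0.291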